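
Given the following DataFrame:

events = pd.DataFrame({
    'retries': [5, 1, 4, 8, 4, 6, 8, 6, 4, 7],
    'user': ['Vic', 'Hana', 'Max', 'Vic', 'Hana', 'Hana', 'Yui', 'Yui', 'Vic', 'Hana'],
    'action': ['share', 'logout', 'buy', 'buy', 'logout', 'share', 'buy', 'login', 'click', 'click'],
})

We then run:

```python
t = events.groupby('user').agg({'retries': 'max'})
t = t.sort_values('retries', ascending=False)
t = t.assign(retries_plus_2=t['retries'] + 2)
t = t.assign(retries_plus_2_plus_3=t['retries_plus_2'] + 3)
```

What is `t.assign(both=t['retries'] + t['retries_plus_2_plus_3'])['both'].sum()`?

group by user, max of retries:
      retries
user         
Hana        7
Max         4
Vic         8
Yui         8
sort by retries descending:
      retries
user         
Vic         8
Yui         8
Hana        7
Max         4
add column retries_plus_2 = t['retries'] + 2:
      retries  retries_plus_2
user                         
Vic         8              10
Yui         8              10
Hana        7               9
Max         4               6
add column retries_plus_2_plus_3 = t['retries_plus_2'] + 3:
      retries  retries_plus_2  retries_plus_2_plus_3
user                                                
Vic         8              10                     13
Yui         8              10                     13
Hana        7               9                     12
Max         4               6                      9
add column both = t['retries'] + t['retries_plus_2_plus_3']:
      retries  retries_plus_2  retries_plus_2_plus_3  both
user                                                      
Vic         8              10                     13    21
Yui         8              10                     13    21
Hana        7               9                     12    19
Max         4               6                      9    13

74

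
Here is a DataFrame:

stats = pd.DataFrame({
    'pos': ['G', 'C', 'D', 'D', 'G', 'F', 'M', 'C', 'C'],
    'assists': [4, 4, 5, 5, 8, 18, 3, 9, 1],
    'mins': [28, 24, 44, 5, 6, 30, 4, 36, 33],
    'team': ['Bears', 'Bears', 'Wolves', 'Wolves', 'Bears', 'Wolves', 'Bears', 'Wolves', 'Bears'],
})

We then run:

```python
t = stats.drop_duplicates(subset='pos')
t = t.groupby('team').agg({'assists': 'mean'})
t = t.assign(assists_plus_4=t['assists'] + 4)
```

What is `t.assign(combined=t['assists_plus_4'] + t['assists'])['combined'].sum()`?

38.3333333333

drop duplicate pos (keep=first):
  pos  assists  mins    team
0   G        4    28   Bears
1   C        4    24   Bears
2   D        5    44  Wolves
5   F       18    30  Wolves
6   M        3     4   Bears
group by team, mean of assists:
          assists
team             
Bears    3.666667
Wolves  11.500000
add column assists_plus_4 = t['assists'] + 4:
          assists  assists_plus_4
team                             
Bears    3.666667        7.666667
Wolves  11.500000       15.500000
add column combined = t['assists_plus_4'] + t['assists']:
          assists  assists_plus_4   combined
team                                        
Bears    3.666667        7.666667  11.333333
Wolves  11.500000       15.500000  27.000000
Reading off the sum of column 'combined', we get 38.3333333333.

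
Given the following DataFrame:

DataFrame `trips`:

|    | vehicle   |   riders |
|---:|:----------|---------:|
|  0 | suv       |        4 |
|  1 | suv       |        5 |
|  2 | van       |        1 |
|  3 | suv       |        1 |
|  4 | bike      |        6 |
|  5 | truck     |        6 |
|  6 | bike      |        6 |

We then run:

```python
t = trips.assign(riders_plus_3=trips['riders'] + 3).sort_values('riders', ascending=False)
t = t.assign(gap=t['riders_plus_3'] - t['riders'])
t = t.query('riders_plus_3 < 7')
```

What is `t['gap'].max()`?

add column riders_plus_3 = trips['riders'] + 3:
  vehicle  riders  riders_plus_3
0     suv       4              7
1     suv       5              8
2     van       1              4
3     suv       1              4
4    bike       6              9
5   truck       6              9
6    bike       6              9
sort by riders descending:
  vehicle  riders  riders_plus_3
4    bike       6              9
5   truck       6              9
6    bike       6              9
1     suv       5              8
0     suv       4              7
2     van       1              4
3     suv       1              4
add column gap = t['riders_plus_3'] - t['riders']:
  vehicle  riders  riders_plus_3  gap
4    bike       6              9    3
5   truck       6              9    3
6    bike       6              9    3
1     suv       5              8    3
0     suv       4              7    3
2     van       1              4    3
3     suv       1              4    3
filter rows where riders_plus_3 < 7:
  vehicle  riders  riders_plus_3  gap
2     van       1              4    3
3     suv       1              4    3
Taking the max of column 'gap' gives 3.

3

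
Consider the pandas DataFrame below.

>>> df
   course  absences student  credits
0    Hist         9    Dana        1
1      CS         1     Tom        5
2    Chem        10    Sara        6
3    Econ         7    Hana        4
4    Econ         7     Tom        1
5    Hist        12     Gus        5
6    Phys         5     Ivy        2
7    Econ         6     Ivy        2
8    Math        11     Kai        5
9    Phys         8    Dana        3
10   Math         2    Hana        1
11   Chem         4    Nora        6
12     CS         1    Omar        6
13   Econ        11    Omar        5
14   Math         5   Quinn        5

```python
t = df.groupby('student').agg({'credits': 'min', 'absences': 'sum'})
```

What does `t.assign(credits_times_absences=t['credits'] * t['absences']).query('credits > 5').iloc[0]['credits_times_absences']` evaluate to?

24

group by student: min(credits), sum(absences):
         credits  absences
student                   
Dana           1        17
Gus            5        12
Hana           1         9
Ivy            2        11
Kai            5        11
Nora           6         4
Omar           5        12
Quinn          5         5
Sara           6        10
Tom            1         8
add column credits_times_absences = t['credits'] * t['absences']:
         credits  absences  credits_times_absences
student                                           
Dana           1        17                      17
Gus            5        12                      60
Hana           1         9                       9
Ivy            2        11                      22
Kai            5        11                      55
Nora           6         4                      24
Omar           5        12                      60
Quinn          5         5                      25
Sara           6        10                      60
Tom            1         8                       8
filter rows where credits > 5:
         credits  absences  credits_times_absences
student                                           
Nora           6         4                      24
Sara           6        10                      60
Then the value at position 0, column 'credits_times_absences': 24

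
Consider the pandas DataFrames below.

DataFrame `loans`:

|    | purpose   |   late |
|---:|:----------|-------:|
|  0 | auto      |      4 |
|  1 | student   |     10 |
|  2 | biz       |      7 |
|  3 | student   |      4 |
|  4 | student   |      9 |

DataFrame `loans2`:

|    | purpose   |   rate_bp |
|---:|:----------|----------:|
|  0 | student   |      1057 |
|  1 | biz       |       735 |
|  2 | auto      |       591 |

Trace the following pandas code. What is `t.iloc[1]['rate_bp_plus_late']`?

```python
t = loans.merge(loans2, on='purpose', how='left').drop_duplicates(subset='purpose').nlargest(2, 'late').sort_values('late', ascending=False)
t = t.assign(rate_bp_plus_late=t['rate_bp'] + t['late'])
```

742

merge on 'purpose' (how='left') → 5 rows:
   purpose  late  rate_bp
0     auto     4      591
1  student    10     1057
2      biz     7      735
3  student     4     1057
4  student     9     1057
drop duplicate purpose (keep=first):
   purpose  late  rate_bp
0     auto     4      591
1  student    10     1057
2      biz     7      735
take 2 rows with largest late:
   purpose  late  rate_bp
1  student    10     1057
2      biz     7      735
sort by late descending:
   purpose  late  rate_bp
1  student    10     1057
2      biz     7      735
add column rate_bp_plus_late = t['rate_bp'] + t['late']:
   purpose  late  rate_bp  rate_bp_plus_late
1  student    10     1057               1067
2      biz     7      735                742
So iloc[1]['rate_bp_plus_late'] = 742.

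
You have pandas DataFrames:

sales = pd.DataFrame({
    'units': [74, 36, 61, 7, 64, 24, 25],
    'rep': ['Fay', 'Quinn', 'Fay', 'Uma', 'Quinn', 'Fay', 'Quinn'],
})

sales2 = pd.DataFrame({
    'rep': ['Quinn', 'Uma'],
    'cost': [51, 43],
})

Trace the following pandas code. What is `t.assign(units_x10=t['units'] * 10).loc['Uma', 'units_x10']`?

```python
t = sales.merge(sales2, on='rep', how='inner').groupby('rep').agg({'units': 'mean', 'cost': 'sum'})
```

70.0

merge on 'rep' (how='inner') → 4 rows:
   units    rep  cost
0     36  Quinn    51
1      7    Uma    43
2     64  Quinn    51
3     25  Quinn    51
group by rep: mean(units), sum(cost):
           units  cost
rep                   
Quinn  41.666667   153
Uma     7.000000    43
add column units_x10 = t['units'] * 10:
           units  cost   units_x10
rep                               
Quinn  41.666667   153  416.666667
Uma     7.000000    43   70.000000
Reading off the value at row 'Uma', column 'units_x10', we get 70.0.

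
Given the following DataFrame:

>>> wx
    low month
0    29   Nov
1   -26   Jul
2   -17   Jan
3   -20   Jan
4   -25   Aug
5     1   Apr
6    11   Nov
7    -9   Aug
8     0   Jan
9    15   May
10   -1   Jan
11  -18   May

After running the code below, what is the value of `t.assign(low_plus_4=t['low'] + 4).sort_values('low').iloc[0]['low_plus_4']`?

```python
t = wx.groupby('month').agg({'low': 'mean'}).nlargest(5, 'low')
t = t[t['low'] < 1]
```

-13.0

group by month, mean of low:
        low
month      
Apr     1.0
Aug   -17.0
Jan    -9.5
Jul   -26.0
May    -1.5
Nov    20.0
take 5 rows with largest low:
        low
month      
Nov    20.0
Apr     1.0
May    -1.5
Jan    -9.5
Aug   -17.0
filter rows where low < 1:
        low
month      
May    -1.5
Jan    -9.5
Aug   -17.0
add column low_plus_4 = t['low'] + 4:
        low  low_plus_4
month                  
May    -1.5         2.5
Jan    -9.5        -5.5
Aug   -17.0       -13.0
sort by low:
        low  low_plus_4
month                  
Aug   -17.0       -13.0
Jan    -9.5        -5.5
May    -1.5         2.5
Reading off the value at position 0, column 'low_plus_4', we get -13.0.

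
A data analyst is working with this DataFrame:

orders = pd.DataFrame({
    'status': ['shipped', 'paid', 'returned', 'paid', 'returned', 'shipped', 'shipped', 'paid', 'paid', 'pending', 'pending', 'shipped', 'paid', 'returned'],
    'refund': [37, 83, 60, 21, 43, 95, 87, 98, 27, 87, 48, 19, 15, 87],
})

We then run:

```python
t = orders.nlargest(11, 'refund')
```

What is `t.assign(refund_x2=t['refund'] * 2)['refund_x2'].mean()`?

take 11 rows with largest refund:
      status  refund
7       paid      98
5    shipped      95
6    shipped      87
9    pending      87
13  returned      87
1       paid      83
2   returned      60
10   pending      48
4   returned      43
0    shipped      37
8       paid      27
add column refund_x2 = t['refund'] * 2:
      status  refund  refund_x2
7       paid      98        196
5    shipped      95        190
6    shipped      87        174
9    pending      87        174
13  returned      87        174
1       paid      83        166
2   returned      60        120
10   pending      48         96
4   returned      43         86
0    shipped      37         74
8       paid      27         54
mean of column 'refund_x2' → 136.727272727

136.727272727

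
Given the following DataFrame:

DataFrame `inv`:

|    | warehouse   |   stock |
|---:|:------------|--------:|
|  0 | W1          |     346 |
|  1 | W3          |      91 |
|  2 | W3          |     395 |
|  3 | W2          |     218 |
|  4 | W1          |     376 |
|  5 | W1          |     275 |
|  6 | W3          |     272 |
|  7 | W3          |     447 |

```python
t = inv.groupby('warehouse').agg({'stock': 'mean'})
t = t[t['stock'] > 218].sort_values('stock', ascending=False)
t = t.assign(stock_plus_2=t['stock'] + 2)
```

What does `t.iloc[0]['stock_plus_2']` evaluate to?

334.333333333

group by warehouse, mean of stock:
                stock
warehouse            
W1         332.333333
W2         218.000000
W3         301.250000
filter rows where stock > 218:
                stock
warehouse            
W1         332.333333
W3         301.250000
sort by stock descending:
                stock
warehouse            
W1         332.333333
W3         301.250000
add column stock_plus_2 = t['stock'] + 2:
                stock  stock_plus_2
warehouse                          
W1         332.333333    334.333333
W3         301.250000    303.250000
Taking the value at position 0, column 'stock_plus_2' gives 334.333333333.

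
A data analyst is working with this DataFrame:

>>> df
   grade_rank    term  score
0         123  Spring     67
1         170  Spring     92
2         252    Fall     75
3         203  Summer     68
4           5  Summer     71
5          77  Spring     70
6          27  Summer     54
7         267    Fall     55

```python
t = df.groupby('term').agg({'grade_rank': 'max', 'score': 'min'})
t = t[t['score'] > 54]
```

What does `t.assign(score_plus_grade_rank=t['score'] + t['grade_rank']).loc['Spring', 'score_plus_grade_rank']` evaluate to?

group by term: max(grade_rank), min(score):
        grade_rank  score
term                     
Fall           267     55
Spring         170     67
Summer         203     54
filter rows where score > 54:
        grade_rank  score
term                     
Fall           267     55
Spring         170     67
add column score_plus_grade_rank = t['score'] + t['grade_rank']:
        grade_rank  score  score_plus_grade_rank
term                                            
Fall           267     55                    322
Spring         170     67                    237
So loc['Spring', 'score_plus_grade_rank'] = 237.

237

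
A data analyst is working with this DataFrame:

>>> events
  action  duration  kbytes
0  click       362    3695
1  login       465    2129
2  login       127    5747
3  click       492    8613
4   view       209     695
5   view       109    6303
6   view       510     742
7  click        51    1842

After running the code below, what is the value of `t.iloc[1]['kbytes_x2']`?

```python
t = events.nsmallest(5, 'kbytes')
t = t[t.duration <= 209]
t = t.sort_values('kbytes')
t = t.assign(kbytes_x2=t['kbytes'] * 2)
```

3684

take 5 rows with smallest kbytes:
  action  duration  kbytes
4   view       209     695
6   view       510     742
7  click        51    1842
1  login       465    2129
0  click       362    3695
filter rows where duration <= 209:
  action  duration  kbytes
4   view       209     695
7  click        51    1842
sort by kbytes:
  action  duration  kbytes
4   view       209     695
7  click        51    1842
add column kbytes_x2 = t['kbytes'] * 2:
  action  duration  kbytes  kbytes_x2
4   view       209     695       1390
7  click        51    1842       3684
Finally, value at position 1, column 'kbytes_x2' = 3684.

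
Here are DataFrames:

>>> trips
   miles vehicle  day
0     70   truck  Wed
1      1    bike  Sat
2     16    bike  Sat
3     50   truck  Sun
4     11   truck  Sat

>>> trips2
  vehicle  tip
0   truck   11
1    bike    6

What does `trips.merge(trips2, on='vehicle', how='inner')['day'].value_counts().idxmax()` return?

merge on 'vehicle' (how='inner') → 5 rows:
   miles vehicle  day  tip
0     70   truck  Wed   11
1      1    bike  Sat    6
2     16    bike  Sat    6
3     50   truck  Sun   11
4     11   truck  Sat   11
value_counts of day:
day
Sat    3
Wed    1
Sun    1
Name: count, dtype: int64
Then the label with the largest value: Sat

Sat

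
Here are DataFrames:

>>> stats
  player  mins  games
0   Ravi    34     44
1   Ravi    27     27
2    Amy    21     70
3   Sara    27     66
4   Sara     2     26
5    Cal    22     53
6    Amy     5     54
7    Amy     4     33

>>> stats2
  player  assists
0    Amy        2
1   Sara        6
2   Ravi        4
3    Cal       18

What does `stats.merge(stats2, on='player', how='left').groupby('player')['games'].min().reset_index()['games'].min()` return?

merge on 'player' (how='left') → 8 rows:
  player  mins  games  assists
0   Ravi    34     44        4
1   Ravi    27     27        4
2    Amy    21     70        2
3   Sara    27     66        6
4   Sara     2     26        6
5    Cal    22     53       18
6    Amy     5     54        2
7    Amy     4     33        2
group by player, min of games:
player
Amy     33
Cal     53
Ravi    27
Sara    26
Name: games, dtype: int64
reset_index():
  player  games
0    Amy     33
1    Cal     53
2   Ravi     27
3   Sara     26
Finally, min of column 'games' = 26.

26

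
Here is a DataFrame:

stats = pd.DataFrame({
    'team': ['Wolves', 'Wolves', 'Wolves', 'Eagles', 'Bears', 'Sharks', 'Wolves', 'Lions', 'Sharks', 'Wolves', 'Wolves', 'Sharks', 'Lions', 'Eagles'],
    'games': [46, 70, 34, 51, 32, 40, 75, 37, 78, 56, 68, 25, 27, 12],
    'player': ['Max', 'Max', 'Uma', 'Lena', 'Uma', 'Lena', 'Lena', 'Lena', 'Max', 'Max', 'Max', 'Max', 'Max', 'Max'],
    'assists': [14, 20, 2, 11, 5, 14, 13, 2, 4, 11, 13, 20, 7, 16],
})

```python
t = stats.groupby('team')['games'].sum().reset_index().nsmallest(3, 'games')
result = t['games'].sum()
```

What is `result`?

159

group by team, sum of games:
team
Bears      32
Eagles     63
Lions      64
Sharks    143
Wolves    349
Name: games, dtype: int64
reset_index():
     team  games
0   Bears     32
1  Eagles     63
2   Lions     64
3  Sharks    143
4  Wolves    349
take 3 rows with smallest games:
     team  games
0   Bears     32
1  Eagles     63
2   Lions     64
sum of column 'games' → 159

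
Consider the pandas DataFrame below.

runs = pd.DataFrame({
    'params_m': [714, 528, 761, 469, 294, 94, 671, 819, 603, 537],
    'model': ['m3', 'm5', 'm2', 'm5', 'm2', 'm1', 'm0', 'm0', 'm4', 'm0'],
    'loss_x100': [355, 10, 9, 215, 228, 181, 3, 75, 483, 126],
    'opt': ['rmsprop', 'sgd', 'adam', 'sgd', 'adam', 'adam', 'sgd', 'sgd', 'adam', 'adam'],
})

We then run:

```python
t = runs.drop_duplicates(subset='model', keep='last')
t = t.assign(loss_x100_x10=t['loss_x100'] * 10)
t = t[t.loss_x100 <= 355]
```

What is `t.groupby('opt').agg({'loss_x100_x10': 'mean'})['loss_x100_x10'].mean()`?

2494.44444444

drop duplicate model (keep=last):
   params_m model  loss_x100      opt
0       714    m3        355  rmsprop
3       469    m5        215      sgd
4       294    m2        228     adam
5        94    m1        181     adam
8       603    m4        483     adam
9       537    m0        126     adam
add column loss_x100_x10 = t['loss_x100'] * 10:
   params_m model  loss_x100      opt  loss_x100_x10
0       714    m3        355  rmsprop           3550
3       469    m5        215      sgd           2150
4       294    m2        228     adam           2280
5        94    m1        181     adam           1810
8       603    m4        483     adam           4830
9       537    m0        126     adam           1260
filter rows where loss_x100 <= 355:
   params_m model  loss_x100      opt  loss_x100_x10
0       714    m3        355  rmsprop           3550
3       469    m5        215      sgd           2150
4       294    m2        228     adam           2280
5        94    m1        181     adam           1810
9       537    m0        126     adam           1260
group by opt, mean of loss_x100_x10:
         loss_x100_x10
opt                   
adam       1783.333333
rmsprop    3550.000000
sgd        2150.000000
The mean of column 'loss_x100_x10' is 2494.44444444.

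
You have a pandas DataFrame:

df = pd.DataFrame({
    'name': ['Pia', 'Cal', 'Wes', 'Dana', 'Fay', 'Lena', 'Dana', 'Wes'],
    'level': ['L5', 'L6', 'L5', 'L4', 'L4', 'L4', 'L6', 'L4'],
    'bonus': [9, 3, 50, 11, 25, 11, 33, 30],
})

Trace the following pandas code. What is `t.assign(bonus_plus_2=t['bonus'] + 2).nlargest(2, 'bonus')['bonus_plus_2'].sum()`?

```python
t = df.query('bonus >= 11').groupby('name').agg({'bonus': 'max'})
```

87

filter rows where bonus >= 11:
   name level  bonus
2   Wes    L5     50
3  Dana    L4     11
4   Fay    L4     25
5  Lena    L4     11
6  Dana    L6     33
7   Wes    L4     30
group by name, max of bonus:
      bonus
name       
Dana     33
Fay      25
Lena     11
Wes      50
add column bonus_plus_2 = t['bonus'] + 2:
      bonus  bonus_plus_2
name                     
Dana     33            35
Fay      25            27
Lena     11            13
Wes      50            52
take 2 rows with largest bonus:
      bonus  bonus_plus_2
name                     
Wes      50            52
Dana     33            35
The sum of column 'bonus_plus_2' is 87.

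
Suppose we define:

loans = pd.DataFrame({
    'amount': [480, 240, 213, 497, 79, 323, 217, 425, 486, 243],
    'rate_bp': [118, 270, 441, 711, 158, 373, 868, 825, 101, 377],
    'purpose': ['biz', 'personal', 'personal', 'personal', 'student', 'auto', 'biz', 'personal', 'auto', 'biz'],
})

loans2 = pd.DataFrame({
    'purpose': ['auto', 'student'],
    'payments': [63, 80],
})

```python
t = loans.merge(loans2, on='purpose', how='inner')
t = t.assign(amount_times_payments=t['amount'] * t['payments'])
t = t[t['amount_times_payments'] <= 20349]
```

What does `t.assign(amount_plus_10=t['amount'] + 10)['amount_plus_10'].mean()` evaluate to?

211.0

merge on 'purpose' (how='inner') → 3 rows:
   amount  rate_bp  purpose  payments
0      79      158  student        80
1     323      373     auto        63
2     486      101     auto        63
add column amount_times_payments = t['amount'] * t['payments']:
   amount  rate_bp  purpose  payments  amount_times_payments
0      79      158  student        80                   6320
1     323      373     auto        63                  20349
2     486      101     auto        63                  30618
filter rows where amount_times_payments <= 20349:
   amount  rate_bp  purpose  payments  amount_times_payments
0      79      158  student        80                   6320
1     323      373     auto        63                  20349
add column amount_plus_10 = t['amount'] + 10:
   amount  rate_bp  purpose  payments  amount_times_payments  amount_plus_10
0      79      158  student        80                   6320              89
1     323      373     auto        63                  20349             333
mean of column 'amount_plus_10' → 211.0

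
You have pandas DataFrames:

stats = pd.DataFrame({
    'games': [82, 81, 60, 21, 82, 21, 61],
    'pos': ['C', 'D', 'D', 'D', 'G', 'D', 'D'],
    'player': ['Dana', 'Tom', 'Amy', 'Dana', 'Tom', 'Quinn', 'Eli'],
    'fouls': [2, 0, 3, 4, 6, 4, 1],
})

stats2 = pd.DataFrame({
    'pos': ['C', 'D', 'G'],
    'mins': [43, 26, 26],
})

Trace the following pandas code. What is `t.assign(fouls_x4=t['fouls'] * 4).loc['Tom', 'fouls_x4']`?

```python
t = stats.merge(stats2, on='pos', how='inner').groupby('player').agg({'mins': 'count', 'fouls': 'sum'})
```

24

merge on 'pos' (how='inner') → 7 rows:
   games pos player  fouls  mins
0     82   C   Dana      2    43
1     81   D    Tom      0    26
2     60   D    Amy      3    26
3     21   D   Dana      4    26
4     82   G    Tom      6    26
5     21   D  Quinn      4    26
6     61   D    Eli      1    26
group by player: count(mins), sum(fouls):
        mins  fouls
player             
Amy        1      3
Dana       2      6
Eli        1      1
Quinn      1      4
Tom        2      6
add column fouls_x4 = t['fouls'] * 4:
        mins  fouls  fouls_x4
player                       
Amy        1      3        12
Dana       2      6        24
Eli        1      1         4
Quinn      1      4        16
Tom        2      6        24
value at row 'Tom', column 'fouls_x4' → 24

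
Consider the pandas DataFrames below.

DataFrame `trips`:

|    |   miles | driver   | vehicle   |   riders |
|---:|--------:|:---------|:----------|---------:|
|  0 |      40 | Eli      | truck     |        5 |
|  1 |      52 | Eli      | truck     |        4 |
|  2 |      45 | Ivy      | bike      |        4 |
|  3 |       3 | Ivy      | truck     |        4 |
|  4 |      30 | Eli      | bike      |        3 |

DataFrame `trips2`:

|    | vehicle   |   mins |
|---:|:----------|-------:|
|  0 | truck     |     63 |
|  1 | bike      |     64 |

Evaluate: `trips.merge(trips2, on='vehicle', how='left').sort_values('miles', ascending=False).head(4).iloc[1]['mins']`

64

merge on 'vehicle' (how='left') → 5 rows:
   miles driver vehicle  riders  mins
0     40    Eli   truck       5    63
1     52    Eli   truck       4    63
2     45    Ivy    bike       4    64
3      3    Ivy   truck       4    63
4     30    Eli    bike       3    64
sort by miles descending:
   miles driver vehicle  riders  mins
1     52    Eli   truck       4    63
2     45    Ivy    bike       4    64
0     40    Eli   truck       5    63
4     30    Eli    bike       3    64
3      3    Ivy   truck       4    63
take first 4 rows:
   miles driver vehicle  riders  mins
1     52    Eli   truck       4    63
2     45    Ivy    bike       4    64
0     40    Eli   truck       5    63
4     30    Eli    bike       3    64
Taking the value at position 1, column 'mins' gives 64.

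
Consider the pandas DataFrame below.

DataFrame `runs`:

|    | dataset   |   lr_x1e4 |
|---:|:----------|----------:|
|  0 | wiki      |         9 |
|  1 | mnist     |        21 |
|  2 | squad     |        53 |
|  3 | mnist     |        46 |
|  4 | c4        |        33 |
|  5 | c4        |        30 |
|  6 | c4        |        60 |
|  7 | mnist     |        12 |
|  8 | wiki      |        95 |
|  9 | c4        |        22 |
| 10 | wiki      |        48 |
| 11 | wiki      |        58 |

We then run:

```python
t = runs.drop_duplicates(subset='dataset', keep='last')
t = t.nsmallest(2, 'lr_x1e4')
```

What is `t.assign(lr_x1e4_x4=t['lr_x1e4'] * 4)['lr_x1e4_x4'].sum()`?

136

drop duplicate dataset (keep=last):
   dataset  lr_x1e4
2    squad       53
7    mnist       12
9       c4       22
11    wiki       58
take 2 rows with smallest lr_x1e4:
  dataset  lr_x1e4
7   mnist       12
9      c4       22
add column lr_x1e4_x4 = t['lr_x1e4'] * 4:
  dataset  lr_x1e4  lr_x1e4_x4
7   mnist       12          48
9      c4       22          88
sum of column 'lr_x1e4_x4' → 136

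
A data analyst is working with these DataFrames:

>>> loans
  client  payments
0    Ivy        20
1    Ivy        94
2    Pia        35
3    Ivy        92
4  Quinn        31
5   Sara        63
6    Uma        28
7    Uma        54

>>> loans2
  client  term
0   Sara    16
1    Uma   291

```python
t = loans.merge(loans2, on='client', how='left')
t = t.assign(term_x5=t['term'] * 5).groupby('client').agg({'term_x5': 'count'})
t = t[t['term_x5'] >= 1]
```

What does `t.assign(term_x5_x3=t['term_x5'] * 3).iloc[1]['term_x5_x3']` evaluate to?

merge on 'client' (how='left') → 8 rows:
  client  payments   term
0    Ivy        20    NaN
1    Ivy        94    NaN
2    Pia        35    NaN
3    Ivy        92    NaN
4  Quinn        31    NaN
5   Sara        63   16.0
6    Uma        28  291.0
7    Uma        54  291.0
add column term_x5 = t['term'] * 5:
  client  payments   term  term_x5
0    Ivy        20    NaN      NaN
1    Ivy        94    NaN      NaN
2    Pia        35    NaN      NaN
3    Ivy        92    NaN      NaN
4  Quinn        31    NaN      NaN
5   Sara        63   16.0     80.0
6    Uma        28  291.0   1455.0
7    Uma        54  291.0   1455.0
group by client, count of term_x5:
        term_x5
client         
Ivy           0
Pia           0
Quinn         0
Sara          1
Uma           2
filter rows where term_x5 >= 1:
        term_x5
client         
Sara          1
Uma           2
add column term_x5_x3 = t['term_x5'] * 3:
        term_x5  term_x5_x3
client                     
Sara          1           3
Uma           2           6

6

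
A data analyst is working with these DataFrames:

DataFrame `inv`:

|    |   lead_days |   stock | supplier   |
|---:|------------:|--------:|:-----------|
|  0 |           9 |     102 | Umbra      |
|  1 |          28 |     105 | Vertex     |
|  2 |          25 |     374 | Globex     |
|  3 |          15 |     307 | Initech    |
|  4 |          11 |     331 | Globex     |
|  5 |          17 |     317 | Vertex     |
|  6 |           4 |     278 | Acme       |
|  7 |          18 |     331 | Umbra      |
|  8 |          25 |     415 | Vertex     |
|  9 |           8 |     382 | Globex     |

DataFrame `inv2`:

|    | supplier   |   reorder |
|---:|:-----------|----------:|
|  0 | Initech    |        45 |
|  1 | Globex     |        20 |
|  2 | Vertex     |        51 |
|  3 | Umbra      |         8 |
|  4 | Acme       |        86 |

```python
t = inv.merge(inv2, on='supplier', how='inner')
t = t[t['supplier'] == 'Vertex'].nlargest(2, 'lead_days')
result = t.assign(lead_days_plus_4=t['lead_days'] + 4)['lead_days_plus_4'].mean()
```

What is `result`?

merge on 'supplier' (how='inner') → 10 rows:
   lead_days  stock supplier  reorder
0          9    102    Umbra        8
1         28    105   Vertex       51
2         25    374   Globex       20
3         15    307  Initech       45
4         11    331   Globex       20
5         17    317   Vertex       51
6          4    278     Acme       86
7         18    331    Umbra        8
8         25    415   Vertex       51
9          8    382   Globex       20
filter rows where supplier == 'Vertex':
   lead_days  stock supplier  reorder
1         28    105   Vertex       51
5         17    317   Vertex       51
8         25    415   Vertex       51
take 2 rows with largest lead_days:
   lead_days  stock supplier  reorder
1         28    105   Vertex       51
8         25    415   Vertex       51
add column lead_days_plus_4 = t['lead_days'] + 4:
   lead_days  stock supplier  reorder  lead_days_plus_4
1         28    105   Vertex       51                32
8         25    415   Vertex       51                29
Reading off the mean of column 'lead_days_plus_4', we get 30.5.

30.5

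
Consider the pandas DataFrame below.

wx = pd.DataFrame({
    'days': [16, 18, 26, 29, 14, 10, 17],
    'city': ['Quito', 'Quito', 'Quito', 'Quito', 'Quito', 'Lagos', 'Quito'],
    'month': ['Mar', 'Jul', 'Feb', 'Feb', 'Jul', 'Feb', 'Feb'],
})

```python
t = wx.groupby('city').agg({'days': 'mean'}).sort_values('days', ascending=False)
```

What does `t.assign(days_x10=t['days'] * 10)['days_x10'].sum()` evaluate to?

300.0

group by city, mean of days:
       days
city       
Lagos  10.0
Quito  20.0
sort by days descending:
       days
city       
Quito  20.0
Lagos  10.0
add column days_x10 = t['days'] * 10:
       days  days_x10
city                 
Quito  20.0     200.0
Lagos  10.0     100.0
Finally, sum of column 'days_x10' = 300.0.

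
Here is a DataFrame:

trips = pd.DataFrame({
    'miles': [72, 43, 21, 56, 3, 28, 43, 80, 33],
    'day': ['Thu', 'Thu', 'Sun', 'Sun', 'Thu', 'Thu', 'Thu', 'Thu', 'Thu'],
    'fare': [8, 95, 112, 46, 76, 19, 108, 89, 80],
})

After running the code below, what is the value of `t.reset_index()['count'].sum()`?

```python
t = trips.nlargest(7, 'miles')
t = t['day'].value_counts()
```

7

take 7 rows with largest miles:
   miles  day  fare
7     80  Thu    89
0     72  Thu     8
3     56  Sun    46
1     43  Thu    95
6     43  Thu   108
8     33  Thu    80
5     28  Thu    19
value_counts of day:
day
Thu    6
Sun    1
Name: count, dtype: int64
reset_index():
   day  count
0  Thu      6
1  Sun      1
The sum of column 'count' is 7.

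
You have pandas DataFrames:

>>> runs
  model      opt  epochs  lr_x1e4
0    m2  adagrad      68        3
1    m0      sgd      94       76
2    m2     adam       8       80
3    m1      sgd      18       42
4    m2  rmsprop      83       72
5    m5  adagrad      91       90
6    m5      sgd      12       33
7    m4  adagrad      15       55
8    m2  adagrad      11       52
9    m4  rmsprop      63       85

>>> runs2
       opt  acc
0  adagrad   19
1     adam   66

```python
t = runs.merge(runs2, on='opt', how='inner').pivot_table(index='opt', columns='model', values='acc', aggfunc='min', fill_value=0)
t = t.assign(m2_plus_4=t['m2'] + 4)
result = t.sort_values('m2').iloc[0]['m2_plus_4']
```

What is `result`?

23

merge on 'opt' (how='inner') → 5 rows:
  model      opt  epochs  lr_x1e4  acc
0    m2  adagrad      68        3   19
1    m2     adam       8       80   66
2    m5  adagrad      91       90   19
3    m4  adagrad      15       55   19
4    m2  adagrad      11       52   19
pivot: rows=opt, cols=model, min(acc):
model    m2  m4  m5
opt                
adagrad  19  19  19
adam     66   0   0
add column m2_plus_4 = t['m2'] + 4:
model    m2  m4  m5  m2_plus_4
opt                           
adagrad  19  19  19         23
adam     66   0   0         70
sort by m2:
model    m2  m4  m5  m2_plus_4
opt                           
adagrad  19  19  19         23
adam     66   0   0         70
Finally, value at position 0, column 'm2_plus_4' = 23.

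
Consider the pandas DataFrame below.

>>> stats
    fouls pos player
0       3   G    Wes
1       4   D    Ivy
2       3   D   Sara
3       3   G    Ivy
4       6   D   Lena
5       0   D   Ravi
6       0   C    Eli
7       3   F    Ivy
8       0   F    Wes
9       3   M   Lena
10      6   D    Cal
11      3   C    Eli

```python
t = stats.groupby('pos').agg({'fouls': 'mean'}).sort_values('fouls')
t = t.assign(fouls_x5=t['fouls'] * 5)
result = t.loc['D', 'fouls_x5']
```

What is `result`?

group by pos, mean of fouls:
     fouls
pos       
C      1.5
D      3.8
F      1.5
G      3.0
M      3.0
sort by fouls:
     fouls
pos       
C      1.5
F      1.5
G      3.0
M      3.0
D      3.8
add column fouls_x5 = t['fouls'] * 5:
     fouls  fouls_x5
pos                 
C      1.5       7.5
F      1.5       7.5
G      3.0      15.0
M      3.0      15.0
D      3.8      19.0

19.0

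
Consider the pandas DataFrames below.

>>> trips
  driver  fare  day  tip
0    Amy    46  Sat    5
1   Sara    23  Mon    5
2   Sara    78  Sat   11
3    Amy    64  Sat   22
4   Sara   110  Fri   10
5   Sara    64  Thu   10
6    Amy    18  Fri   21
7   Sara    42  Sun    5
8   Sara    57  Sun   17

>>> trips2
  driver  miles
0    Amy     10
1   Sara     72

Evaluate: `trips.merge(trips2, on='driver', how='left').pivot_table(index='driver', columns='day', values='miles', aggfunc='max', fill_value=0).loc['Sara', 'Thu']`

72

merge on 'driver' (how='left') → 9 rows:
  driver  fare  day  tip  miles
0    Amy    46  Sat    5     10
1   Sara    23  Mon    5     72
2   Sara    78  Sat   11     72
3    Amy    64  Sat   22     10
4   Sara   110  Fri   10     72
5   Sara    64  Thu   10     72
6    Amy    18  Fri   21     10
7   Sara    42  Sun    5     72
8   Sara    57  Sun   17     72
pivot: rows=driver, cols=day, max(miles):
day     Fri  Mon  Sat  Sun  Thu
driver                         
Amy      10    0   10    0    0
Sara     72   72   72   72   72
Finally, value at row 'Sara', column 'Thu' = 72.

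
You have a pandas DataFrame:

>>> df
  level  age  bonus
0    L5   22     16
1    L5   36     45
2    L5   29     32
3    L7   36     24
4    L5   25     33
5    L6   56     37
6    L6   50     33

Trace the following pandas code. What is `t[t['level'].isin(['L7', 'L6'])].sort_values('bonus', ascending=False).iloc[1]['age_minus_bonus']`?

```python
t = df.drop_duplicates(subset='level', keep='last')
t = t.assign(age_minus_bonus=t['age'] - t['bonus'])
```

drop duplicate level (keep=last):
  level  age  bonus
3    L7   36     24
4    L5   25     33
6    L6   50     33
add column age_minus_bonus = t['age'] - t['bonus']:
  level  age  bonus  age_minus_bonus
3    L7   36     24               12
4    L5   25     33               -8
6    L6   50     33               17
filter rows where level in ['L7', 'L6']:
  level  age  bonus  age_minus_bonus
3    L7   36     24               12
6    L6   50     33               17
sort by bonus descending:
  level  age  bonus  age_minus_bonus
6    L6   50     33               17
3    L7   36     24               12
The value at position 1, column 'age_minus_bonus' is 12.

12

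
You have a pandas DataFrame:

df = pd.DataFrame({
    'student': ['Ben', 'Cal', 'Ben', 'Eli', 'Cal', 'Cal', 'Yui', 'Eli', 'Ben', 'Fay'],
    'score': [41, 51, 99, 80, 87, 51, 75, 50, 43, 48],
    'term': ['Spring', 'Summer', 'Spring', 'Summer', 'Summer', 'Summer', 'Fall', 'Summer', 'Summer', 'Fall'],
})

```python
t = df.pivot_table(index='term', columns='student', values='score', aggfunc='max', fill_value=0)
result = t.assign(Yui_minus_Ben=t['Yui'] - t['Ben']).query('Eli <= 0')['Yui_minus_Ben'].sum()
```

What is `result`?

-24

pivot: rows=term, cols=student, max(score):
student  Ben  Cal  Eli  Fay  Yui
term                            
Fall       0    0    0   48   75
Spring    99    0    0    0    0
Summer    43   87   80    0    0
add column Yui_minus_Ben = t['Yui'] - t['Ben']:
student  Ben  Cal  Eli  Fay  Yui  Yui_minus_Ben
term                                           
Fall       0    0    0   48   75             75
Spring    99    0    0    0    0            -99
Summer    43   87   80    0    0            -43
filter rows where Eli <= 0:
student  Ben  Cal  Eli  Fay  Yui  Yui_minus_Ben
term                                           
Fall       0    0    0   48   75             75
Spring    99    0    0    0    0            -99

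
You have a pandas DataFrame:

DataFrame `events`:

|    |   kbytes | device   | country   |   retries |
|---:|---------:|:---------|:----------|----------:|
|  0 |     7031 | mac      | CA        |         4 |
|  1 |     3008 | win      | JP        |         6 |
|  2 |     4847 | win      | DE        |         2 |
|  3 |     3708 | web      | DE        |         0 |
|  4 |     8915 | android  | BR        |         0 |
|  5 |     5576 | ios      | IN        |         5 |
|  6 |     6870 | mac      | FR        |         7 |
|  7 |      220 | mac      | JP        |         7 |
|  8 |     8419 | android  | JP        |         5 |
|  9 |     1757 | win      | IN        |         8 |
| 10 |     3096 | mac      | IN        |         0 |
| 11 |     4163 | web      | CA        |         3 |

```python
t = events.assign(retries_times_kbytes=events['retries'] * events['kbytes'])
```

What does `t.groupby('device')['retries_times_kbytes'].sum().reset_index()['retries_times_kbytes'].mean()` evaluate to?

add column retries_times_kbytes = events['retries'] * events['kbytes']:
    kbytes   device country  retries  retries_times_kbytes
0     7031      mac      CA        4                 28124
1     3008      win      JP        6                 18048
2     4847      win      DE        2                  9694
3     3708      web      DE        0                     0
4     8915  android      BR        0                     0
5     5576      ios      IN        5                 27880
6     6870      mac      FR        7                 48090
7      220      mac      JP        7                  1540
8     8419  android      JP        5                 42095
9     1757      win      IN        8                 14056
10    3096      mac      IN        0                     0
11    4163      web      CA        3                 12489
group by device, sum of retries_times_kbytes:
device
android    42095
ios        27880
mac        77754
web        12489
win        41798
Name: retries_times_kbytes, dtype: int64
reset_index():
    device  retries_times_kbytes
0  android                 42095
1      ios                 27880
2      mac                 77754
3      web                 12489
4      win                 41798
Finally, mean of column 'retries_times_kbytes' = 40403.2.

40403.2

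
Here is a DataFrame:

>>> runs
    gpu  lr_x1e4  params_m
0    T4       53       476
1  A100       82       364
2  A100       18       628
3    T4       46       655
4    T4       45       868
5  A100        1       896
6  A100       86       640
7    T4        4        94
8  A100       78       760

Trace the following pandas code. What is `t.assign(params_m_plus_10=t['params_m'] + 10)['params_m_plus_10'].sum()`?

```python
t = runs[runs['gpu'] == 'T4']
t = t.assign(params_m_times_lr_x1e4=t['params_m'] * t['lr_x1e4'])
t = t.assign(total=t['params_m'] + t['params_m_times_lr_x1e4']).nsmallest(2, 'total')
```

590

filter rows where gpu == 'T4':
  gpu  lr_x1e4  params_m
0  T4       53       476
3  T4       46       655
4  T4       45       868
7  T4        4        94
add column params_m_times_lr_x1e4 = t['params_m'] * t['lr_x1e4']:
  gpu  lr_x1e4  params_m  params_m_times_lr_x1e4
0  T4       53       476                   25228
3  T4       46       655                   30130
4  T4       45       868                   39060
7  T4        4        94                     376
add column total = t['params_m'] + t['params_m_times_lr_x1e4']:
  gpu  lr_x1e4  params_m  params_m_times_lr_x1e4  total
0  T4       53       476                   25228  25704
3  T4       46       655                   30130  30785
4  T4       45       868                   39060  39928
7  T4        4        94                     376    470
take 2 rows with smallest total:
  gpu  lr_x1e4  params_m  params_m_times_lr_x1e4  total
7  T4        4        94                     376    470
0  T4       53       476                   25228  25704
add column params_m_plus_10 = t['params_m'] + 10:
  gpu  lr_x1e4  params_m  params_m_times_lr_x1e4  total  params_m_plus_10
7  T4        4        94                     376    470               104
0  T4       53       476                   25228  25704               486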